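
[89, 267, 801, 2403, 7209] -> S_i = 89*3^i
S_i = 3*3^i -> [3, 9, 27, 81, 243]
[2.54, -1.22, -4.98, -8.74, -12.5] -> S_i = 2.54 + -3.76*i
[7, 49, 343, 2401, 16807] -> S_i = 7*7^i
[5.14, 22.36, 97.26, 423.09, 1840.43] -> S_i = 5.14*4.35^i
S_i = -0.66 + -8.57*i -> [-0.66, -9.23, -17.8, -26.37, -34.94]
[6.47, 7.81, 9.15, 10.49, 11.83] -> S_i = 6.47 + 1.34*i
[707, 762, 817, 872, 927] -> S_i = 707 + 55*i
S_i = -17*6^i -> [-17, -102, -612, -3672, -22032]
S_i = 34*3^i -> [34, 102, 306, 918, 2754]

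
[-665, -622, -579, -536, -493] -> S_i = -665 + 43*i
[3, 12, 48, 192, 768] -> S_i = 3*4^i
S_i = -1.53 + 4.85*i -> [-1.53, 3.32, 8.17, 13.02, 17.87]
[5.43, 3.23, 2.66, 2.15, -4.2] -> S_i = Random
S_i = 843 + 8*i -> [843, 851, 859, 867, 875]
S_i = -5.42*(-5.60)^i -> [-5.42, 30.35, -169.97, 951.84, -5330.3]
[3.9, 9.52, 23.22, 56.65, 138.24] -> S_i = 3.90*2.44^i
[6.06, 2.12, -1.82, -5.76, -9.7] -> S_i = 6.06 + -3.94*i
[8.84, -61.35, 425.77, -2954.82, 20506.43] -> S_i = 8.84*(-6.94)^i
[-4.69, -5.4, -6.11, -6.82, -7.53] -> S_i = -4.69 + -0.71*i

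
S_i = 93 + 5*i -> [93, 98, 103, 108, 113]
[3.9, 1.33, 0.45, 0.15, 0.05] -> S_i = 3.90*0.34^i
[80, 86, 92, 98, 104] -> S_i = 80 + 6*i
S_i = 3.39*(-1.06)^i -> [3.39, -3.59, 3.81, -4.04, 4.28]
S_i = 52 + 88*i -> [52, 140, 228, 316, 404]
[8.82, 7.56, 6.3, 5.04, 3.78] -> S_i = 8.82 + -1.26*i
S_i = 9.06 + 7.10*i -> [9.06, 16.16, 23.26, 30.36, 37.46]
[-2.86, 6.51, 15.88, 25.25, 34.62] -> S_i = -2.86 + 9.37*i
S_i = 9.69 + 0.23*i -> [9.69, 9.92, 10.15, 10.38, 10.61]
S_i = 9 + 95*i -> [9, 104, 199, 294, 389]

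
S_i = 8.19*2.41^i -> [8.19, 19.74, 47.57, 114.64, 276.28]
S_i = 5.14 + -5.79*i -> [5.14, -0.65, -6.44, -12.23, -18.02]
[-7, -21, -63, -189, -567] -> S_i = -7*3^i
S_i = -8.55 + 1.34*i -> [-8.55, -7.21, -5.87, -4.53, -3.19]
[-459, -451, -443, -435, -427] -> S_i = -459 + 8*i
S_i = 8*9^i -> [8, 72, 648, 5832, 52488]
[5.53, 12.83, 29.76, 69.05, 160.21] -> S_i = 5.53*2.32^i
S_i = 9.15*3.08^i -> [9.15, 28.18, 86.8, 267.35, 823.42]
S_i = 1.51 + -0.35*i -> [1.51, 1.16, 0.81, 0.46, 0.11]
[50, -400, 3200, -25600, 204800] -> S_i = 50*-8^i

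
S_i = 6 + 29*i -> [6, 35, 64, 93, 122]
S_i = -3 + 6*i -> [-3, 3, 9, 15, 21]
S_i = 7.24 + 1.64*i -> [7.24, 8.88, 10.52, 12.16, 13.8]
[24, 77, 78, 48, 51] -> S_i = Random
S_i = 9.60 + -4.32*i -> [9.6, 5.28, 0.96, -3.36, -7.68]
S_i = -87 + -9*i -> [-87, -96, -105, -114, -123]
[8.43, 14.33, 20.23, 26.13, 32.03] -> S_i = 8.43 + 5.90*i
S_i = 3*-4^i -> [3, -12, 48, -192, 768]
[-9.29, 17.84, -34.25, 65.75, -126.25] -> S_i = -9.29*(-1.92)^i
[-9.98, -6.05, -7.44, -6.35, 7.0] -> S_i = Random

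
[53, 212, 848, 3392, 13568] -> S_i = 53*4^i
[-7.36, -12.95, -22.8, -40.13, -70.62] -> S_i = -7.36*1.76^i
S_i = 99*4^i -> [99, 396, 1584, 6336, 25344]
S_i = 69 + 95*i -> [69, 164, 259, 354, 449]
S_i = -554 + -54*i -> [-554, -608, -662, -716, -770]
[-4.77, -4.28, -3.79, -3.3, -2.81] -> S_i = -4.77 + 0.49*i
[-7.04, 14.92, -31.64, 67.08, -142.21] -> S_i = -7.04*(-2.12)^i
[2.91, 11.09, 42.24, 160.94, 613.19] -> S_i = 2.91*3.81^i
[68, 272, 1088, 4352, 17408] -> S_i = 68*4^i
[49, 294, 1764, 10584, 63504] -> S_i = 49*6^i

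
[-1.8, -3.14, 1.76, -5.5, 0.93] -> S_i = Random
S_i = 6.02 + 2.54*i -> [6.02, 8.56, 11.1, 13.64, 16.18]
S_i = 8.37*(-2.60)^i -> [8.37, -21.76, 56.58, -147.11, 382.49]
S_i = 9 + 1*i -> [9, 10, 11, 12, 13]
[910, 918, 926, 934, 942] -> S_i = 910 + 8*i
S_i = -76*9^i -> [-76, -684, -6156, -55404, -498636]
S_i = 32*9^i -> [32, 288, 2592, 23328, 209952]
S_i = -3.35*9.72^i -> [-3.35, -32.56, -316.5, -3076.41, -29902.66]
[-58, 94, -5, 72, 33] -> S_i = Random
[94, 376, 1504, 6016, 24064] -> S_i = 94*4^i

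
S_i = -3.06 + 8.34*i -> [-3.06, 5.28, 13.62, 21.96, 30.3]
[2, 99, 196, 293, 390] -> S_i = 2 + 97*i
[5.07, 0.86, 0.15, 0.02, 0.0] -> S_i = 5.07*0.17^i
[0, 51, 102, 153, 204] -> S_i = 0 + 51*i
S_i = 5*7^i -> [5, 35, 245, 1715, 12005]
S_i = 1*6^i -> [1, 6, 36, 216, 1296]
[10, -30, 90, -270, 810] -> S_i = 10*-3^i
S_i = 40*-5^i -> [40, -200, 1000, -5000, 25000]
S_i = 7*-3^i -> [7, -21, 63, -189, 567]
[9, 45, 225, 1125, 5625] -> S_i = 9*5^i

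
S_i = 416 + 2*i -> [416, 418, 420, 422, 424]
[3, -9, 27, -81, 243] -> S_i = 3*-3^i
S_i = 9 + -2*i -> [9, 7, 5, 3, 1]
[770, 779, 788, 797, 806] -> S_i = 770 + 9*i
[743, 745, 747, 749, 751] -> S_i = 743 + 2*i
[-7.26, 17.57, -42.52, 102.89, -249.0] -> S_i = -7.26*(-2.42)^i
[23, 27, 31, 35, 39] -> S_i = 23 + 4*i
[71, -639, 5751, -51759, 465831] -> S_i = 71*-9^i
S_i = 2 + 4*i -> [2, 6, 10, 14, 18]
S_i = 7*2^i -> [7, 14, 28, 56, 112]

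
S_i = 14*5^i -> [14, 70, 350, 1750, 8750]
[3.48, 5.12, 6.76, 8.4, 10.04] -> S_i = 3.48 + 1.64*i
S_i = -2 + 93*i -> [-2, 91, 184, 277, 370]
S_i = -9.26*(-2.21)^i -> [-9.26, 20.46, -45.23, 99.95, -220.89]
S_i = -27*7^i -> [-27, -189, -1323, -9261, -64827]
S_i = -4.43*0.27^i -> [-4.43, -1.2, -0.32, -0.09, -0.02]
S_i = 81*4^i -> [81, 324, 1296, 5184, 20736]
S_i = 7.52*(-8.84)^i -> [7.52, -66.48, 587.65, -5194.87, 45922.65]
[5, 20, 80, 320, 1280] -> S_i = 5*4^i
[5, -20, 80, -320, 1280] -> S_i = 5*-4^i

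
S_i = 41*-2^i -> [41, -82, 164, -328, 656]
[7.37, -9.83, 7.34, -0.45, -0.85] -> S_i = Random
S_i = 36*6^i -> [36, 216, 1296, 7776, 46656]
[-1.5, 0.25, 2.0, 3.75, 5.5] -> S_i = -1.50 + 1.75*i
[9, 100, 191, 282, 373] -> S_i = 9 + 91*i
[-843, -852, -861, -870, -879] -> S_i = -843 + -9*i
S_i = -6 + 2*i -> [-6, -4, -2, 0, 2]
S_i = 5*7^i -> [5, 35, 245, 1715, 12005]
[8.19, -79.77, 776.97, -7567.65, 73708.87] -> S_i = 8.19*(-9.74)^i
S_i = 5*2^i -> [5, 10, 20, 40, 80]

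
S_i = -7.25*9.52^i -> [-7.25, -69.02, -657.07, -6255.31, -59550.55]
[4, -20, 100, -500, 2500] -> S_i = 4*-5^i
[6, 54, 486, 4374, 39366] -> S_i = 6*9^i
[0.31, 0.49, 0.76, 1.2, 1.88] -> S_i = 0.31*1.57^i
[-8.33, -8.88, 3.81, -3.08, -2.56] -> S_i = Random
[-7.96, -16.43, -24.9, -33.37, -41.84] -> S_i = -7.96 + -8.47*i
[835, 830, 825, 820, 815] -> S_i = 835 + -5*i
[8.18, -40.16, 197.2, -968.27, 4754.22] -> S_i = 8.18*(-4.91)^i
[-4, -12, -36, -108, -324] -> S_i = -4*3^i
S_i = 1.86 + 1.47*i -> [1.86, 3.33, 4.8, 6.27, 7.74]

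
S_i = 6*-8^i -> [6, -48, 384, -3072, 24576]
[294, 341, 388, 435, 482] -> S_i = 294 + 47*i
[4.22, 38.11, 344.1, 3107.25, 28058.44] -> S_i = 4.22*9.03^i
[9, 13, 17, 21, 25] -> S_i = 9 + 4*i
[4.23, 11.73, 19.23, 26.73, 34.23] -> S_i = 4.23 + 7.50*i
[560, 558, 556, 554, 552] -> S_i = 560 + -2*i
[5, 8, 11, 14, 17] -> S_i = 5 + 3*i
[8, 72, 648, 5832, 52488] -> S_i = 8*9^i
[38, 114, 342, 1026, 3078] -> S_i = 38*3^i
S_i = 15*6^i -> [15, 90, 540, 3240, 19440]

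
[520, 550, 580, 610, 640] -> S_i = 520 + 30*i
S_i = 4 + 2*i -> [4, 6, 8, 10, 12]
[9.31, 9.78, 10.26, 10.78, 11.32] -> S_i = 9.31*1.05^i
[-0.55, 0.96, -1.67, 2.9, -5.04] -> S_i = -0.55*(-1.74)^i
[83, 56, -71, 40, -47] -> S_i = Random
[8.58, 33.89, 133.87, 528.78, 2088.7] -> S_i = 8.58*3.95^i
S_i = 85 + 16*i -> [85, 101, 117, 133, 149]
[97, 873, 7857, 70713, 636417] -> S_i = 97*9^i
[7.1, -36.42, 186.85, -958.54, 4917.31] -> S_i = 7.10*(-5.13)^i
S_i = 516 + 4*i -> [516, 520, 524, 528, 532]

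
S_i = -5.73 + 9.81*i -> [-5.73, 4.08, 13.89, 23.7, 33.51]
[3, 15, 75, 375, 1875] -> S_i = 3*5^i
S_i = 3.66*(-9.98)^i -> [3.66, -36.53, 364.54, -3638.08, 36308.08]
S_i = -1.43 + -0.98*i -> [-1.43, -2.41, -3.39, -4.37, -5.35]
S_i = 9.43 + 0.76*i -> [9.43, 10.19, 10.95, 11.71, 12.47]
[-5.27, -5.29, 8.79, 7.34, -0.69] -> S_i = Random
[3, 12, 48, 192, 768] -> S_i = 3*4^i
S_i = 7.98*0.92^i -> [7.98, 7.34, 6.75, 6.21, 5.72]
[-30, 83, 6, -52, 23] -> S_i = Random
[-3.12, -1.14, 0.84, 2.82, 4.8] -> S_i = -3.12 + 1.98*i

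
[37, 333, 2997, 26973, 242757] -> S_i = 37*9^i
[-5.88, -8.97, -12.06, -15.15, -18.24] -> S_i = -5.88 + -3.09*i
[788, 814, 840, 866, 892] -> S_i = 788 + 26*i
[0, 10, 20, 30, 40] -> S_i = 0 + 10*i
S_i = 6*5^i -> [6, 30, 150, 750, 3750]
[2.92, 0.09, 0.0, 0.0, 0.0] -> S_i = 2.92*0.03^i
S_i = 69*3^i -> [69, 207, 621, 1863, 5589]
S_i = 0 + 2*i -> [0, 2, 4, 6, 8]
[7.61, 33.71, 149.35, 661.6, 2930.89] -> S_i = 7.61*4.43^i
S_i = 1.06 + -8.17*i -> [1.06, -7.11, -15.28, -23.45, -31.62]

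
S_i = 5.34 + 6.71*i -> [5.34, 12.05, 18.76, 25.47, 32.18]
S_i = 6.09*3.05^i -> [6.09, 18.57, 56.65, 172.79, 527.01]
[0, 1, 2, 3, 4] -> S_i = 0 + 1*i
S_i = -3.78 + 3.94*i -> [-3.78, 0.16, 4.1, 8.04, 11.98]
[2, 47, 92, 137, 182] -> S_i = 2 + 45*i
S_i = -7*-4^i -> [-7, 28, -112, 448, -1792]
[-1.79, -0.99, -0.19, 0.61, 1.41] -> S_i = -1.79 + 0.80*i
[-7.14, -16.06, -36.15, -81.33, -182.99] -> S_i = -7.14*2.25^i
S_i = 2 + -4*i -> [2, -2, -6, -10, -14]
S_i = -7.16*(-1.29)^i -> [-7.16, 9.24, -11.91, 15.37, -19.83]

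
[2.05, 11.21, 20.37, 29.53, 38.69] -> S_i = 2.05 + 9.16*i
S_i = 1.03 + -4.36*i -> [1.03, -3.33, -7.69, -12.05, -16.41]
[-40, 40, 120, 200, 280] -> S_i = -40 + 80*i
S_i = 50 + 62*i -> [50, 112, 174, 236, 298]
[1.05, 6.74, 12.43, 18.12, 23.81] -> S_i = 1.05 + 5.69*i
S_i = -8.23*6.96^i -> [-8.23, -57.28, -398.67, -2774.77, -19312.42]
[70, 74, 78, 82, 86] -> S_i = 70 + 4*i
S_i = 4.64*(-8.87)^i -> [4.64, -41.16, 365.06, -3238.09, 28721.85]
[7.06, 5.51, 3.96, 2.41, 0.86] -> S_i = 7.06 + -1.55*i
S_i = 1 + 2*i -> [1, 3, 5, 7, 9]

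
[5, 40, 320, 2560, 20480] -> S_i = 5*8^i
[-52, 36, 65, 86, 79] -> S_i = Random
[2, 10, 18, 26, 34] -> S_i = 2 + 8*i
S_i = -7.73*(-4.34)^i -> [-7.73, 33.55, -145.6, 631.9, -2742.45]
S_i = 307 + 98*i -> [307, 405, 503, 601, 699]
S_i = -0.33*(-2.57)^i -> [-0.33, 0.85, -2.18, 5.6, -14.4]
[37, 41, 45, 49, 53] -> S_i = 37 + 4*i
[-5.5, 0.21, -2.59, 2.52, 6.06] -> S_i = Random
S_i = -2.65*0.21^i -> [-2.65, -0.56, -0.12, -0.02, -0.01]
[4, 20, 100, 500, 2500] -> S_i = 4*5^i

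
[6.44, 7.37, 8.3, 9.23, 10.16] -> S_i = 6.44 + 0.93*i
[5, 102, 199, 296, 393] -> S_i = 5 + 97*i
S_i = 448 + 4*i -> [448, 452, 456, 460, 464]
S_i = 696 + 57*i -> [696, 753, 810, 867, 924]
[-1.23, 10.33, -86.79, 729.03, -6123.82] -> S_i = -1.23*(-8.40)^i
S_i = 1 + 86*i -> [1, 87, 173, 259, 345]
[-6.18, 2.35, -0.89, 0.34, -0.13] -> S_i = -6.18*(-0.38)^i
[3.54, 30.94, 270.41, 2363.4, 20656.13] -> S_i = 3.54*8.74^i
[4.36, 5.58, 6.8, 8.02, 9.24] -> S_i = 4.36 + 1.22*i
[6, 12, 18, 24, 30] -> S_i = 6 + 6*i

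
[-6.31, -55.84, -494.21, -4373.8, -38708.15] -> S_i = -6.31*8.85^i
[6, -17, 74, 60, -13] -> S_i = Random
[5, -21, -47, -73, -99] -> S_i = 5 + -26*i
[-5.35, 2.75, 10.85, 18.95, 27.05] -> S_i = -5.35 + 8.10*i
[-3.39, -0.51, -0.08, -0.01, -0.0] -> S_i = -3.39*0.15^i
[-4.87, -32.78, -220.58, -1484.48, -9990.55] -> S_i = -4.87*6.73^i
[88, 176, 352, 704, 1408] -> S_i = 88*2^i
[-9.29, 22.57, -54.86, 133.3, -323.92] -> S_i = -9.29*(-2.43)^i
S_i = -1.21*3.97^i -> [-1.21, -4.8, -19.07, -75.71, -300.57]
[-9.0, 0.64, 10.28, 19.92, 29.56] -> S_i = -9.00 + 9.64*i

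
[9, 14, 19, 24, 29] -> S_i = 9 + 5*i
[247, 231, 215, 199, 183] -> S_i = 247 + -16*i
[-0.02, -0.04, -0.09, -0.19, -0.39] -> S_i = -0.02*2.10^i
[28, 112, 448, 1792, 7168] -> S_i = 28*4^i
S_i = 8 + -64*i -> [8, -56, -120, -184, -248]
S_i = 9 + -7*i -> [9, 2, -5, -12, -19]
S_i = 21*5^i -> [21, 105, 525, 2625, 13125]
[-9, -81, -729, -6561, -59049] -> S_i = -9*9^i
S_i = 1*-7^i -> [1, -7, 49, -343, 2401]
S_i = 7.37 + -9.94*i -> [7.37, -2.57, -12.51, -22.45, -32.39]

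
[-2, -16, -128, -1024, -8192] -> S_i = -2*8^i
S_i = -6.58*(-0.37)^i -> [-6.58, 2.43, -0.9, 0.33, -0.12]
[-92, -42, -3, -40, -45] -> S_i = Random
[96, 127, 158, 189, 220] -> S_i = 96 + 31*i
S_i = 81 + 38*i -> [81, 119, 157, 195, 233]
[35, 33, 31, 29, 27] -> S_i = 35 + -2*i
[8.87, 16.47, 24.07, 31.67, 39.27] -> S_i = 8.87 + 7.60*i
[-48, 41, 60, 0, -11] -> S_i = Random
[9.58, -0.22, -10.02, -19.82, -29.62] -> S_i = 9.58 + -9.80*i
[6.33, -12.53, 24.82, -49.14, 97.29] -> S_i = 6.33*(-1.98)^i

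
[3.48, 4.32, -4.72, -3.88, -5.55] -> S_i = Random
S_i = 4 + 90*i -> [4, 94, 184, 274, 364]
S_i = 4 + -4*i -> [4, 0, -4, -8, -12]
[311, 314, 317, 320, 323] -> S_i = 311 + 3*i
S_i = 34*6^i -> [34, 204, 1224, 7344, 44064]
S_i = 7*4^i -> [7, 28, 112, 448, 1792]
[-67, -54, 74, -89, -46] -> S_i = Random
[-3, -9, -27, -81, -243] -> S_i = -3*3^i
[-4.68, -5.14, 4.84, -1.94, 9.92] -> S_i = Random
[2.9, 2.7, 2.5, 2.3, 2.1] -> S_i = 2.90 + -0.20*i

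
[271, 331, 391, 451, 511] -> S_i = 271 + 60*i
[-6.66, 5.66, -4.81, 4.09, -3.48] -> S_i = -6.66*(-0.85)^i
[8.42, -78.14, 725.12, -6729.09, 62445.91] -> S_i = 8.42*(-9.28)^i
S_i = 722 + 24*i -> [722, 746, 770, 794, 818]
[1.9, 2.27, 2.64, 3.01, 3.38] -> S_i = 1.90 + 0.37*i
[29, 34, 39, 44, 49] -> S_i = 29 + 5*i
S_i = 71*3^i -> [71, 213, 639, 1917, 5751]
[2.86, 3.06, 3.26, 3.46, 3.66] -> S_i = 2.86 + 0.20*i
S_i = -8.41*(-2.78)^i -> [-8.41, 23.38, -65.0, 180.69, -502.31]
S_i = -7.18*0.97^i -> [-7.18, -6.96, -6.76, -6.55, -6.36]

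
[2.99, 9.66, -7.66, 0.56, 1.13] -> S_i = Random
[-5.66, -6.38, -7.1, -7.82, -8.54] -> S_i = -5.66 + -0.72*i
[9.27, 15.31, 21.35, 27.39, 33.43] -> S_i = 9.27 + 6.04*i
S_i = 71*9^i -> [71, 639, 5751, 51759, 465831]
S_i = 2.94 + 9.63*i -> [2.94, 12.57, 22.2, 31.83, 41.46]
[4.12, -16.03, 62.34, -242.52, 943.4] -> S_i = 4.12*(-3.89)^i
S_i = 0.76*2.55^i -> [0.76, 1.94, 4.94, 12.6, 32.13]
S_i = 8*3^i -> [8, 24, 72, 216, 648]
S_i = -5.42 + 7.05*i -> [-5.42, 1.63, 8.68, 15.73, 22.78]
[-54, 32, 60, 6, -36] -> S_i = Random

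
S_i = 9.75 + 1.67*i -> [9.75, 11.42, 13.09, 14.76, 16.43]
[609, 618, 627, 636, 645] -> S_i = 609 + 9*i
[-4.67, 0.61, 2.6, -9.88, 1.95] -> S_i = Random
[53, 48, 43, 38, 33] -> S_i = 53 + -5*i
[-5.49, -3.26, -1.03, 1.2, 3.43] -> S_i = -5.49 + 2.23*i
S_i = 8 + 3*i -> [8, 11, 14, 17, 20]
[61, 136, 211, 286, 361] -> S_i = 61 + 75*i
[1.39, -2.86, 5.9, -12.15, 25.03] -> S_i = 1.39*(-2.06)^i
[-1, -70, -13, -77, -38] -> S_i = Random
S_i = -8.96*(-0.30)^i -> [-8.96, 2.69, -0.81, 0.24, -0.07]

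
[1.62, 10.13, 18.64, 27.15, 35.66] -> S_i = 1.62 + 8.51*i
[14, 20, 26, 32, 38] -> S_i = 14 + 6*i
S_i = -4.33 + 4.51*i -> [-4.33, 0.18, 4.69, 9.2, 13.71]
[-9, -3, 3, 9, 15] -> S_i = -9 + 6*i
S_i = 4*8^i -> [4, 32, 256, 2048, 16384]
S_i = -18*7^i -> [-18, -126, -882, -6174, -43218]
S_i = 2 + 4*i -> [2, 6, 10, 14, 18]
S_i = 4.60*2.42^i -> [4.6, 11.13, 26.94, 65.19, 157.77]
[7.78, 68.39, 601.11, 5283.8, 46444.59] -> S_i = 7.78*8.79^i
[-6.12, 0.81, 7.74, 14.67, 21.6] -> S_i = -6.12 + 6.93*i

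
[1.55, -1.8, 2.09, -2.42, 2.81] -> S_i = 1.55*(-1.16)^i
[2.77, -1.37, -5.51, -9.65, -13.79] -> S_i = 2.77 + -4.14*i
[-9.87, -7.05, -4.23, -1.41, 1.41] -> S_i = -9.87 + 2.82*i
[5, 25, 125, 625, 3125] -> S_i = 5*5^i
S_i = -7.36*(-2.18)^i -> [-7.36, 16.04, -34.98, 76.25, -166.23]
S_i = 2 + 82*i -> [2, 84, 166, 248, 330]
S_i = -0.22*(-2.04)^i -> [-0.22, 0.45, -0.92, 1.87, -3.81]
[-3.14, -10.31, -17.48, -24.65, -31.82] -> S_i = -3.14 + -7.17*i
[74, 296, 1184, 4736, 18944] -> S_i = 74*4^i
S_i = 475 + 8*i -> [475, 483, 491, 499, 507]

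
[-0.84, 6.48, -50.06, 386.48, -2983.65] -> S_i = -0.84*(-7.72)^i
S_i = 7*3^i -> [7, 21, 63, 189, 567]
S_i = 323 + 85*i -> [323, 408, 493, 578, 663]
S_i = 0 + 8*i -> [0, 8, 16, 24, 32]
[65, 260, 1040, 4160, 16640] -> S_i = 65*4^i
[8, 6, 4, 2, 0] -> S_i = 8 + -2*i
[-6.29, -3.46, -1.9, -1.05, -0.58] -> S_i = -6.29*0.55^i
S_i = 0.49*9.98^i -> [0.49, 4.89, 48.8, 487.07, 4860.92]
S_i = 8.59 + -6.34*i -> [8.59, 2.25, -4.09, -10.43, -16.77]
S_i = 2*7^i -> [2, 14, 98, 686, 4802]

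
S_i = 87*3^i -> [87, 261, 783, 2349, 7047]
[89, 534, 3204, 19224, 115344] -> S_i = 89*6^i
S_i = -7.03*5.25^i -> [-7.03, -36.91, -193.76, -1017.26, -5340.63]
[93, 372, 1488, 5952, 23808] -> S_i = 93*4^i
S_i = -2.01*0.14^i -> [-2.01, -0.28, -0.04, -0.01, -0.0]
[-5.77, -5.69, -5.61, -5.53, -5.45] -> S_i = -5.77 + 0.08*i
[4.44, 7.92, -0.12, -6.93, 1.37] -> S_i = Random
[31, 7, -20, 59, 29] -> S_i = Random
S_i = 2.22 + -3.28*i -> [2.22, -1.06, -4.34, -7.62, -10.9]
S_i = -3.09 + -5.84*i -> [-3.09, -8.93, -14.77, -20.61, -26.45]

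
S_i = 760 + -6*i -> [760, 754, 748, 742, 736]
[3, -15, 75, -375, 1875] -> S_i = 3*-5^i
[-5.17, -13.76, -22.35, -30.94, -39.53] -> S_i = -5.17 + -8.59*i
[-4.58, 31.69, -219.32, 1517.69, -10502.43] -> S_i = -4.58*(-6.92)^i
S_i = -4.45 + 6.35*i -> [-4.45, 1.9, 8.25, 14.6, 20.95]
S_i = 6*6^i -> [6, 36, 216, 1296, 7776]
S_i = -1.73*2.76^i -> [-1.73, -4.77, -13.18, -36.37, -100.39]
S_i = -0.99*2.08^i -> [-0.99, -2.06, -4.28, -8.91, -18.53]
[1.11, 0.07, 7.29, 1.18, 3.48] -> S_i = Random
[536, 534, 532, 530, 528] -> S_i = 536 + -2*i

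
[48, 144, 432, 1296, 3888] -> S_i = 48*3^i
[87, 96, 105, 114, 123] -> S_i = 87 + 9*i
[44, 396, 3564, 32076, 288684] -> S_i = 44*9^i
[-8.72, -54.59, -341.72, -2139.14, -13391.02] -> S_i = -8.72*6.26^i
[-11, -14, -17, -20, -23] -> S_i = -11 + -3*i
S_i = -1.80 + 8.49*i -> [-1.8, 6.69, 15.18, 23.67, 32.16]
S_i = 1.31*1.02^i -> [1.31, 1.34, 1.36, 1.39, 1.42]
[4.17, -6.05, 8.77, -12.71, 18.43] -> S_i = 4.17*(-1.45)^i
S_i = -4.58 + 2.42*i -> [-4.58, -2.16, 0.26, 2.68, 5.1]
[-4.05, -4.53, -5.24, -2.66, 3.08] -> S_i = Random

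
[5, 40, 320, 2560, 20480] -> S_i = 5*8^i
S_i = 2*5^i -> [2, 10, 50, 250, 1250]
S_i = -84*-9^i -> [-84, 756, -6804, 61236, -551124]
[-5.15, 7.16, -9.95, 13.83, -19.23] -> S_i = -5.15*(-1.39)^i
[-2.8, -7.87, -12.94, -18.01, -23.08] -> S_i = -2.80 + -5.07*i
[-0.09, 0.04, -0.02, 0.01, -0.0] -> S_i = -0.09*(-0.48)^i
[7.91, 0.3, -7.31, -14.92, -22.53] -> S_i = 7.91 + -7.61*i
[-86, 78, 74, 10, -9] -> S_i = Random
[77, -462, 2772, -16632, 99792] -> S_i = 77*-6^i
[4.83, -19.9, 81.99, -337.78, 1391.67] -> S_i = 4.83*(-4.12)^i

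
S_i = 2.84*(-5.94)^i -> [2.84, -16.87, 100.21, -595.22, 3535.61]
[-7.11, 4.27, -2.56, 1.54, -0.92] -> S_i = -7.11*(-0.60)^i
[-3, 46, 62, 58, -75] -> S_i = Random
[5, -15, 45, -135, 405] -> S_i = 5*-3^i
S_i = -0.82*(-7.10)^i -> [-0.82, 5.82, -41.34, 293.49, -2083.76]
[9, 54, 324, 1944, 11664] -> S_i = 9*6^i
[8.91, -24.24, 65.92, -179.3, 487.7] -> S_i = 8.91*(-2.72)^i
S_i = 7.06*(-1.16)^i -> [7.06, -8.19, 9.5, -11.02, 12.78]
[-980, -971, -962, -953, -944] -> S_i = -980 + 9*i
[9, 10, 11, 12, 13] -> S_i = 9 + 1*i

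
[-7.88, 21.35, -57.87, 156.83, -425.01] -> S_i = -7.88*(-2.71)^i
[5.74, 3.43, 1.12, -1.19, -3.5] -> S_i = 5.74 + -2.31*i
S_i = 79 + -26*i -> [79, 53, 27, 1, -25]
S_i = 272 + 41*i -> [272, 313, 354, 395, 436]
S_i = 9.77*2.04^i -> [9.77, 19.93, 40.66, 82.94, 169.21]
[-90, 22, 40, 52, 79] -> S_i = Random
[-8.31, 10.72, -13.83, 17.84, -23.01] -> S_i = -8.31*(-1.29)^i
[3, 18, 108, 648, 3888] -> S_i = 3*6^i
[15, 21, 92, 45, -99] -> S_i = Random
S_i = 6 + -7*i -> [6, -1, -8, -15, -22]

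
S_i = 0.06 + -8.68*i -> [0.06, -8.62, -17.3, -25.98, -34.66]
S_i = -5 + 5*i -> [-5, 0, 5, 10, 15]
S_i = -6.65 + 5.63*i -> [-6.65, -1.02, 4.61, 10.24, 15.87]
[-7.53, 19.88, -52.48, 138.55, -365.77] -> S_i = -7.53*(-2.64)^i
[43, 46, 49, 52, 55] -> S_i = 43 + 3*i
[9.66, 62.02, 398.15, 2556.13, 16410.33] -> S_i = 9.66*6.42^i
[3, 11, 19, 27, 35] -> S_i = 3 + 8*i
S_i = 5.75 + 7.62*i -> [5.75, 13.37, 20.99, 28.61, 36.23]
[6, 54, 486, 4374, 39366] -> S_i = 6*9^i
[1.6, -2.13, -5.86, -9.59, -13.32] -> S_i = 1.60 + -3.73*i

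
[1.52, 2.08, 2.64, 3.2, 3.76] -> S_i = 1.52 + 0.56*i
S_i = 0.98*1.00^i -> [0.98, 0.98, 0.98, 0.98, 0.98]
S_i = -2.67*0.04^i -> [-2.67, -0.11, -0.0, -0.0, -0.0]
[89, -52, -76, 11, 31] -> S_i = Random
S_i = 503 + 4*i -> [503, 507, 511, 515, 519]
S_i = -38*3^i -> [-38, -114, -342, -1026, -3078]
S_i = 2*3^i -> [2, 6, 18, 54, 162]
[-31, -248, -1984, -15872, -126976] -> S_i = -31*8^i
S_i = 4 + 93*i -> [4, 97, 190, 283, 376]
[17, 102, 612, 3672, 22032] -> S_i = 17*6^i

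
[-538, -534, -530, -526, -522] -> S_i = -538 + 4*i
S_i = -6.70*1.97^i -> [-6.7, -13.2, -26.0, -51.22, -100.91]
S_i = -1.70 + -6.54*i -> [-1.7, -8.24, -14.78, -21.32, -27.86]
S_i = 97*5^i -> [97, 485, 2425, 12125, 60625]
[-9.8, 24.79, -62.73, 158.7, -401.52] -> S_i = -9.80*(-2.53)^i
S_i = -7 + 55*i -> [-7, 48, 103, 158, 213]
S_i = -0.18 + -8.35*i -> [-0.18, -8.53, -16.88, -25.23, -33.58]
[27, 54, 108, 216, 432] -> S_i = 27*2^i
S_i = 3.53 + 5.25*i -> [3.53, 8.78, 14.03, 19.28, 24.53]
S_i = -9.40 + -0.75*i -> [-9.4, -10.15, -10.9, -11.65, -12.4]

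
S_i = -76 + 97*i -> [-76, 21, 118, 215, 312]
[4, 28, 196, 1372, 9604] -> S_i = 4*7^i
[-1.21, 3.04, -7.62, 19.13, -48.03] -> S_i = -1.21*(-2.51)^i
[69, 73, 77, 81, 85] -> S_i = 69 + 4*i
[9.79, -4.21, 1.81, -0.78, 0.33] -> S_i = 9.79*(-0.43)^i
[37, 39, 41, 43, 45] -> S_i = 37 + 2*i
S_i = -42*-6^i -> [-42, 252, -1512, 9072, -54432]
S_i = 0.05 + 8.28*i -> [0.05, 8.33, 16.61, 24.89, 33.17]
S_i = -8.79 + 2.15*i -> [-8.79, -6.64, -4.49, -2.34, -0.19]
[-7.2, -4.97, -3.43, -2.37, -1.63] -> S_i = -7.20*0.69^i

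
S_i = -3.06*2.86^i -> [-3.06, -8.75, -25.03, -71.58, -204.73]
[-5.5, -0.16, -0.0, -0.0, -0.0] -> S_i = -5.50*0.03^i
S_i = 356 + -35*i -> [356, 321, 286, 251, 216]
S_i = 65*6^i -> [65, 390, 2340, 14040, 84240]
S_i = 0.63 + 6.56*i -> [0.63, 7.19, 13.75, 20.31, 26.87]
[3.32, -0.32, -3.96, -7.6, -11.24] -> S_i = 3.32 + -3.64*i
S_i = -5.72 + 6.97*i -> [-5.72, 1.25, 8.22, 15.19, 22.16]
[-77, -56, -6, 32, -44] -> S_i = Random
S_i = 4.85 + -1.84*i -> [4.85, 3.01, 1.17, -0.67, -2.51]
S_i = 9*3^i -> [9, 27, 81, 243, 729]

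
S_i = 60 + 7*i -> [60, 67, 74, 81, 88]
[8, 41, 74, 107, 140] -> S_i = 8 + 33*i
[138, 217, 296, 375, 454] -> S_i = 138 + 79*i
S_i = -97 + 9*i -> [-97, -88, -79, -70, -61]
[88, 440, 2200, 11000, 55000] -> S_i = 88*5^i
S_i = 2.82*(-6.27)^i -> [2.82, -17.68, 110.86, -695.11, 4358.32]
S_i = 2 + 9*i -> [2, 11, 20, 29, 38]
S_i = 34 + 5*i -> [34, 39, 44, 49, 54]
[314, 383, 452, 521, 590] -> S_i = 314 + 69*i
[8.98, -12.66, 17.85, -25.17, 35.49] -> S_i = 8.98*(-1.41)^i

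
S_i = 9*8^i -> [9, 72, 576, 4608, 36864]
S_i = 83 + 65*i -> [83, 148, 213, 278, 343]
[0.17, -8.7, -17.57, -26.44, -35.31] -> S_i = 0.17 + -8.87*i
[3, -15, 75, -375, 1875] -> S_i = 3*-5^i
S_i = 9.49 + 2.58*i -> [9.49, 12.07, 14.65, 17.23, 19.81]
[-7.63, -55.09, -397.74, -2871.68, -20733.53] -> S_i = -7.63*7.22^i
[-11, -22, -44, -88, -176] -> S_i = -11*2^i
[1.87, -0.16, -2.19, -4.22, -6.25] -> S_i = 1.87 + -2.03*i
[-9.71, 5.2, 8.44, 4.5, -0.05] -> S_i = Random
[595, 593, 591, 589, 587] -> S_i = 595 + -2*i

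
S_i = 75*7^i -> [75, 525, 3675, 25725, 180075]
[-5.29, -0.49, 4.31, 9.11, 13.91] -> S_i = -5.29 + 4.80*i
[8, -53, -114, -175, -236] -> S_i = 8 + -61*i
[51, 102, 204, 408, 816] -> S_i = 51*2^i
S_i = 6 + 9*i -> [6, 15, 24, 33, 42]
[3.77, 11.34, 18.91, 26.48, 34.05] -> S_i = 3.77 + 7.57*i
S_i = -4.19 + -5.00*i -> [-4.19, -9.19, -14.19, -19.19, -24.19]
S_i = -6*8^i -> [-6, -48, -384, -3072, -24576]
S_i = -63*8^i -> [-63, -504, -4032, -32256, -258048]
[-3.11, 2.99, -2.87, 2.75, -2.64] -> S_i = -3.11*(-0.96)^i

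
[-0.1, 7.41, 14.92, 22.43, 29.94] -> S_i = -0.10 + 7.51*i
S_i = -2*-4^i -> [-2, 8, -32, 128, -512]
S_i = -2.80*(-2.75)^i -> [-2.8, 7.7, -21.17, 58.23, -160.14]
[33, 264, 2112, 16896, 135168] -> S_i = 33*8^i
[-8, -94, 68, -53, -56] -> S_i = Random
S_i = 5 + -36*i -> [5, -31, -67, -103, -139]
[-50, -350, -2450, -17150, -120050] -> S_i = -50*7^i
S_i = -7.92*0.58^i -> [-7.92, -4.59, -2.66, -1.55, -0.9]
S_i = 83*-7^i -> [83, -581, 4067, -28469, 199283]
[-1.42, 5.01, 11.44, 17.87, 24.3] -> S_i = -1.42 + 6.43*i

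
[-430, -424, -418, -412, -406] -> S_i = -430 + 6*i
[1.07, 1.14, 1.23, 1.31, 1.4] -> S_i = 1.07*1.07^i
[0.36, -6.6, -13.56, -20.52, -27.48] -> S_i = 0.36 + -6.96*i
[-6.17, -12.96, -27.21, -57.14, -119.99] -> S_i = -6.17*2.10^i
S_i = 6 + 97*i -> [6, 103, 200, 297, 394]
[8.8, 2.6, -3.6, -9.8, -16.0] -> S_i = 8.80 + -6.20*i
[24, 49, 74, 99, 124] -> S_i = 24 + 25*i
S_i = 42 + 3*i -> [42, 45, 48, 51, 54]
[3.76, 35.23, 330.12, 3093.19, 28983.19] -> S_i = 3.76*9.37^i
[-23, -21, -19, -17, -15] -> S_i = -23 + 2*i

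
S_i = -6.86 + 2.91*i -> [-6.86, -3.95, -1.04, 1.87, 4.78]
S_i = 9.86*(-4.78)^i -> [9.86, -47.13, 225.29, -1076.86, 5147.41]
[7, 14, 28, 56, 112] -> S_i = 7*2^i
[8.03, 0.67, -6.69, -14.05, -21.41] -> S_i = 8.03 + -7.36*i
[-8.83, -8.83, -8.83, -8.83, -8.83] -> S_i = -8.83*1.00^i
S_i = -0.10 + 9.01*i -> [-0.1, 8.91, 17.92, 26.93, 35.94]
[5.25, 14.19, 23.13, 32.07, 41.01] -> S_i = 5.25 + 8.94*i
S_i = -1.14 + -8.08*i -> [-1.14, -9.22, -17.3, -25.38, -33.46]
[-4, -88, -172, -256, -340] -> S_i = -4 + -84*i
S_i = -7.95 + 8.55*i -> [-7.95, 0.6, 9.15, 17.7, 26.25]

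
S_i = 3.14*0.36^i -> [3.14, 1.13, 0.41, 0.15, 0.05]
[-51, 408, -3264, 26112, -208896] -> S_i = -51*-8^i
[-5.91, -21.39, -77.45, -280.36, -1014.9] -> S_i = -5.91*3.62^i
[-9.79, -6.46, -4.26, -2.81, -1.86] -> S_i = -9.79*0.66^i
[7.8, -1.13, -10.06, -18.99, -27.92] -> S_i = 7.80 + -8.93*i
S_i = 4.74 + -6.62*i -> [4.74, -1.88, -8.5, -15.12, -21.74]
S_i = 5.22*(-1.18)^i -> [5.22, -6.16, 7.27, -8.58, 10.12]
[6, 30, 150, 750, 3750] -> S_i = 6*5^i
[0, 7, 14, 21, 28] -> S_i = 0 + 7*i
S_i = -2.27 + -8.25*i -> [-2.27, -10.52, -18.77, -27.02, -35.27]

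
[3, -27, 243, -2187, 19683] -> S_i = 3*-9^i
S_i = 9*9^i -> [9, 81, 729, 6561, 59049]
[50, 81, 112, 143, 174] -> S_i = 50 + 31*i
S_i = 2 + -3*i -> [2, -1, -4, -7, -10]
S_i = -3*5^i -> [-3, -15, -75, -375, -1875]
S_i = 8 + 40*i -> [8, 48, 88, 128, 168]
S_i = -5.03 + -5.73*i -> [-5.03, -10.76, -16.49, -22.22, -27.95]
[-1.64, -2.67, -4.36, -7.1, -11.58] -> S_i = -1.64*1.63^i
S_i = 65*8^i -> [65, 520, 4160, 33280, 266240]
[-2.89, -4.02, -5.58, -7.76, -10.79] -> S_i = -2.89*1.39^i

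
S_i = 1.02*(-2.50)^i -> [1.02, -2.55, 6.38, -15.94, 39.84]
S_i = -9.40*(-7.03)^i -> [-9.4, 66.08, -464.56, 3265.83, -22958.8]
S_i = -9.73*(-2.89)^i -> [-9.73, 28.12, -81.27, 234.86, -678.74]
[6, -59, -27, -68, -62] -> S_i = Random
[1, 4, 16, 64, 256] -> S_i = 1*4^i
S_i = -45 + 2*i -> [-45, -43, -41, -39, -37]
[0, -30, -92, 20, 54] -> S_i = Random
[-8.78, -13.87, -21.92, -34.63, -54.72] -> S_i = -8.78*1.58^i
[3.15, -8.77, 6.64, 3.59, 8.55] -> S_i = Random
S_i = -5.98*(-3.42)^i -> [-5.98, 20.45, -69.94, 239.21, -818.1]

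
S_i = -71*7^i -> [-71, -497, -3479, -24353, -170471]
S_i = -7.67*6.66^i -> [-7.67, -51.08, -340.21, -2265.78, -15090.11]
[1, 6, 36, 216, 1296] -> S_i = 1*6^i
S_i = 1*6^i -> [1, 6, 36, 216, 1296]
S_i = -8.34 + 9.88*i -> [-8.34, 1.54, 11.42, 21.3, 31.18]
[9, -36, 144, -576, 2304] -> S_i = 9*-4^i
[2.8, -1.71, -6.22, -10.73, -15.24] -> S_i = 2.80 + -4.51*i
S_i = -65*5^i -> [-65, -325, -1625, -8125, -40625]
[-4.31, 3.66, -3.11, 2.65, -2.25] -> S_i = -4.31*(-0.85)^i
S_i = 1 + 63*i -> [1, 64, 127, 190, 253]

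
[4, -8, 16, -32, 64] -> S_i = 4*-2^i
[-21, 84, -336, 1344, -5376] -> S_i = -21*-4^i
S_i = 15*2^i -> [15, 30, 60, 120, 240]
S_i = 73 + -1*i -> [73, 72, 71, 70, 69]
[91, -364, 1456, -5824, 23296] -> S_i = 91*-4^i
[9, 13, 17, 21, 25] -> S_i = 9 + 4*i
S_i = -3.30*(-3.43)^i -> [-3.3, 11.32, -38.82, 133.17, -456.76]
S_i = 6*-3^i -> [6, -18, 54, -162, 486]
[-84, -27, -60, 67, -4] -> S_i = Random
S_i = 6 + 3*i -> [6, 9, 12, 15, 18]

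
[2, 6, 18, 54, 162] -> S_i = 2*3^i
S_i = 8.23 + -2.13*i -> [8.23, 6.1, 3.97, 1.84, -0.29]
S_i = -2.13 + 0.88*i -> [-2.13, -1.25, -0.37, 0.51, 1.39]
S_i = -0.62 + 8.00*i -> [-0.62, 7.38, 15.38, 23.38, 31.38]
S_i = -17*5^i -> [-17, -85, -425, -2125, -10625]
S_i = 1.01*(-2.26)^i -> [1.01, -2.28, 5.16, -11.66, 26.35]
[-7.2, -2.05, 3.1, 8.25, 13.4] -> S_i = -7.20 + 5.15*i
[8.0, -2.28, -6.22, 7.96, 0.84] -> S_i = Random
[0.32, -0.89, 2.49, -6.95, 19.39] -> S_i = 0.32*(-2.79)^i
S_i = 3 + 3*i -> [3, 6, 9, 12, 15]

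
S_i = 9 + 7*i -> [9, 16, 23, 30, 37]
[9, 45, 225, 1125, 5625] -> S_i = 9*5^i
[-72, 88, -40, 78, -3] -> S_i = Random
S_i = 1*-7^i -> [1, -7, 49, -343, 2401]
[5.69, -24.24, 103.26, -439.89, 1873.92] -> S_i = 5.69*(-4.26)^i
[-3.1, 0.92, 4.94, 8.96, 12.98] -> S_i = -3.10 + 4.02*i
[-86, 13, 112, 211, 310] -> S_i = -86 + 99*i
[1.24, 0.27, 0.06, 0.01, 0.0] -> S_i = 1.24*0.22^i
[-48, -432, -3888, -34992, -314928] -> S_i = -48*9^i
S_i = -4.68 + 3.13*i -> [-4.68, -1.55, 1.58, 4.71, 7.84]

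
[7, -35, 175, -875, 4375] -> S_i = 7*-5^i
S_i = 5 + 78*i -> [5, 83, 161, 239, 317]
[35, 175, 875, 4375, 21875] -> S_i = 35*5^i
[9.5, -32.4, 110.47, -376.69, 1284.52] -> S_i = 9.50*(-3.41)^i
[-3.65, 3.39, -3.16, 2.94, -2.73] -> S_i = -3.65*(-0.93)^i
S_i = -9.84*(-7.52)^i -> [-9.84, 74.0, -556.46, 4184.55, -31467.81]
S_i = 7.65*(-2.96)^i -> [7.65, -22.64, 67.03, -198.4, 587.26]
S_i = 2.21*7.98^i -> [2.21, 17.64, 140.73, 1123.05, 8961.98]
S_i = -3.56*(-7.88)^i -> [-3.56, 28.05, -221.06, 1741.92, -13726.34]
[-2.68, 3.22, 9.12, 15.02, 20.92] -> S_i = -2.68 + 5.90*i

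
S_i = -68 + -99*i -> [-68, -167, -266, -365, -464]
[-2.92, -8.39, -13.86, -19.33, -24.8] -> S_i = -2.92 + -5.47*i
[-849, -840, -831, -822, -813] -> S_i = -849 + 9*i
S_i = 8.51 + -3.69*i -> [8.51, 4.82, 1.13, -2.56, -6.25]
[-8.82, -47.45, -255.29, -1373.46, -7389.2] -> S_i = -8.82*5.38^i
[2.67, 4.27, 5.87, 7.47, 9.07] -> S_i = 2.67 + 1.60*i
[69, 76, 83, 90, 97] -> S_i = 69 + 7*i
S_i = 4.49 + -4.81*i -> [4.49, -0.32, -5.13, -9.94, -14.75]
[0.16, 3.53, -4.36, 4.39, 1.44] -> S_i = Random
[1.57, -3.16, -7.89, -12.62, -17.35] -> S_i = 1.57 + -4.73*i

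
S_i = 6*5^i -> [6, 30, 150, 750, 3750]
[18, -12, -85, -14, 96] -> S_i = Random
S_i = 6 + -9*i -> [6, -3, -12, -21, -30]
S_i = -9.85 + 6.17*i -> [-9.85, -3.68, 2.49, 8.66, 14.83]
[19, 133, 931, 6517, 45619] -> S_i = 19*7^i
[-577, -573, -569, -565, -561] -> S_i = -577 + 4*i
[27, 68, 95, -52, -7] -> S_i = Random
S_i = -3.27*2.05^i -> [-3.27, -6.7, -13.74, -28.17, -57.75]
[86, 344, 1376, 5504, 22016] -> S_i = 86*4^i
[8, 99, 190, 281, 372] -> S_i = 8 + 91*i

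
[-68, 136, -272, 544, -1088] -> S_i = -68*-2^i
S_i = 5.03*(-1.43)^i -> [5.03, -7.19, 10.29, -14.71, 21.03]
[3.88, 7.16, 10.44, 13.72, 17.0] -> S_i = 3.88 + 3.28*i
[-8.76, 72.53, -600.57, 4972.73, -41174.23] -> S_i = -8.76*(-8.28)^i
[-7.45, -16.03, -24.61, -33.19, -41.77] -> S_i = -7.45 + -8.58*i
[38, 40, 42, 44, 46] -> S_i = 38 + 2*i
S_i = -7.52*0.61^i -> [-7.52, -4.59, -2.8, -1.71, -1.04]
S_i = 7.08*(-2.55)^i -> [7.08, -18.05, 46.04, -117.4, 299.36]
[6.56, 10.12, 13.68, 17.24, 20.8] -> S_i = 6.56 + 3.56*i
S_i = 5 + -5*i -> [5, 0, -5, -10, -15]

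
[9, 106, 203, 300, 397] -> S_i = 9 + 97*i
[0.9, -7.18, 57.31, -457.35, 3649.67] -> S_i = 0.90*(-7.98)^i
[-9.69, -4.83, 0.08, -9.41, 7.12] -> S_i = Random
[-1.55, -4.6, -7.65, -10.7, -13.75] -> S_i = -1.55 + -3.05*i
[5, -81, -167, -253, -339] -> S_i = 5 + -86*i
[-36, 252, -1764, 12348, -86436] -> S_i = -36*-7^i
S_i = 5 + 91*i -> [5, 96, 187, 278, 369]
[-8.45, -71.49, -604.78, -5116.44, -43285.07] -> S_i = -8.45*8.46^i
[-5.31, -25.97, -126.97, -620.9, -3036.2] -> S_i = -5.31*4.89^i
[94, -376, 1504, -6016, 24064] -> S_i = 94*-4^i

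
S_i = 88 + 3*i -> [88, 91, 94, 97, 100]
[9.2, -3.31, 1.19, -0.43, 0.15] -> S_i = 9.20*(-0.36)^i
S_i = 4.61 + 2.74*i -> [4.61, 7.35, 10.09, 12.83, 15.57]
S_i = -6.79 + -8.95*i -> [-6.79, -15.74, -24.69, -33.64, -42.59]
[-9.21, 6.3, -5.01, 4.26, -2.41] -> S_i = Random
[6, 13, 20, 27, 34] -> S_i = 6 + 7*i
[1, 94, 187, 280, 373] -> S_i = 1 + 93*i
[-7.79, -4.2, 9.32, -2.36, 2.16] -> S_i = Random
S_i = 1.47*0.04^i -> [1.47, 0.06, 0.0, 0.0, 0.0]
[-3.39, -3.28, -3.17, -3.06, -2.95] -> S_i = -3.39 + 0.11*i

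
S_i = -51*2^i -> [-51, -102, -204, -408, -816]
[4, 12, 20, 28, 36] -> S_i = 4 + 8*i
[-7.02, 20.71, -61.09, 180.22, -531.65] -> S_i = -7.02*(-2.95)^i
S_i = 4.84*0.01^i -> [4.84, 0.05, 0.0, 0.0, 0.0]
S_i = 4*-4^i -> [4, -16, 64, -256, 1024]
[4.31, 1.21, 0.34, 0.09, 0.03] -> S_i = 4.31*0.28^i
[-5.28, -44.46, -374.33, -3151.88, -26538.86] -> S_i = -5.28*8.42^i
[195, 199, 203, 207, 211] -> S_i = 195 + 4*i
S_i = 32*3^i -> [32, 96, 288, 864, 2592]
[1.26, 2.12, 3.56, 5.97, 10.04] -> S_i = 1.26*1.68^i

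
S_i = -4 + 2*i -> [-4, -2, 0, 2, 4]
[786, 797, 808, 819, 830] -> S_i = 786 + 11*i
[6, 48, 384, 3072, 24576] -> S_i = 6*8^i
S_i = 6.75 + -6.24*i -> [6.75, 0.51, -5.73, -11.97, -18.21]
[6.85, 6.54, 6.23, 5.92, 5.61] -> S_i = 6.85 + -0.31*i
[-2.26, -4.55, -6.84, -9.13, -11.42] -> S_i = -2.26 + -2.29*i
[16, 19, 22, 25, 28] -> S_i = 16 + 3*i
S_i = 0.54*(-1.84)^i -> [0.54, -0.99, 1.83, -3.36, 6.19]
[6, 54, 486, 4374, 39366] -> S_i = 6*9^i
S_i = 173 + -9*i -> [173, 164, 155, 146, 137]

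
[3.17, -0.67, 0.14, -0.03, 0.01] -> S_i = 3.17*(-0.21)^i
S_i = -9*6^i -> [-9, -54, -324, -1944, -11664]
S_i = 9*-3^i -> [9, -27, 81, -243, 729]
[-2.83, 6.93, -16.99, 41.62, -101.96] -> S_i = -2.83*(-2.45)^i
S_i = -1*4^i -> [-1, -4, -16, -64, -256]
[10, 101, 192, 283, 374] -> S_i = 10 + 91*i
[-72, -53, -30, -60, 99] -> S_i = Random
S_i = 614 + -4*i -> [614, 610, 606, 602, 598]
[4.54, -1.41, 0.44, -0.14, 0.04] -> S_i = 4.54*(-0.31)^i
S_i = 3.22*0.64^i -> [3.22, 2.06, 1.32, 0.84, 0.54]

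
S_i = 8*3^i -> [8, 24, 72, 216, 648]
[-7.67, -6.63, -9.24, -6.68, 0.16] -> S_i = Random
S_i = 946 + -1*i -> [946, 945, 944, 943, 942]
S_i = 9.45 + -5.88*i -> [9.45, 3.57, -2.31, -8.19, -14.07]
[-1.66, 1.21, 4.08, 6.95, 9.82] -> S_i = -1.66 + 2.87*i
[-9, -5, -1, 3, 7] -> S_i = -9 + 4*i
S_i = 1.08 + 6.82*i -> [1.08, 7.9, 14.72, 21.54, 28.36]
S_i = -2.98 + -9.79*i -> [-2.98, -12.77, -22.56, -32.35, -42.14]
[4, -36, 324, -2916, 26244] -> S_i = 4*-9^i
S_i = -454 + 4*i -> [-454, -450, -446, -442, -438]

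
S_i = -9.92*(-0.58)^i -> [-9.92, 5.75, -3.34, 1.94, -1.12]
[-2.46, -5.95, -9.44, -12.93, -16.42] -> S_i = -2.46 + -3.49*i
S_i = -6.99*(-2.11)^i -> [-6.99, 14.75, -31.12, 65.66, -138.55]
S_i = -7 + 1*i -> [-7, -6, -5, -4, -3]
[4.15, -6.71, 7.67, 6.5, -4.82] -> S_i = Random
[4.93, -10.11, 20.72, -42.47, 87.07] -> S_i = 4.93*(-2.05)^i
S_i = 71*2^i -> [71, 142, 284, 568, 1136]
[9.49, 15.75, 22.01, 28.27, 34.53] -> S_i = 9.49 + 6.26*i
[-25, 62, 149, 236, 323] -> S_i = -25 + 87*i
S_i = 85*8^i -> [85, 680, 5440, 43520, 348160]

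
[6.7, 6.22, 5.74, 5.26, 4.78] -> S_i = 6.70 + -0.48*i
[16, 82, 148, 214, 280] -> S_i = 16 + 66*i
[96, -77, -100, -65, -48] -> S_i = Random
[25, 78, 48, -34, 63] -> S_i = Random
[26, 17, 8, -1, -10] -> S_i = 26 + -9*i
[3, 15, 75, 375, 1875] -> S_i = 3*5^i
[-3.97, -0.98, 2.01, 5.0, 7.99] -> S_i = -3.97 + 2.99*i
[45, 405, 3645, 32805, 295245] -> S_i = 45*9^i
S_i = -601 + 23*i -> [-601, -578, -555, -532, -509]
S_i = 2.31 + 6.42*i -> [2.31, 8.73, 15.15, 21.57, 27.99]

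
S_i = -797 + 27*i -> [-797, -770, -743, -716, -689]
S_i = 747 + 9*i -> [747, 756, 765, 774, 783]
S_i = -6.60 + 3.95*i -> [-6.6, -2.65, 1.3, 5.25, 9.2]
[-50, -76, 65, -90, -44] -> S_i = Random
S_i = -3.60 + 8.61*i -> [-3.6, 5.01, 13.62, 22.23, 30.84]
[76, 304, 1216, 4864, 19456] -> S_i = 76*4^i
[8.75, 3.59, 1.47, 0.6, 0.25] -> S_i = 8.75*0.41^i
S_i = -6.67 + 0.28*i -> [-6.67, -6.39, -6.11, -5.83, -5.55]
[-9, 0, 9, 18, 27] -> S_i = -9 + 9*i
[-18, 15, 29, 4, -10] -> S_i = Random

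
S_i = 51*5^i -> [51, 255, 1275, 6375, 31875]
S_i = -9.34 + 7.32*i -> [-9.34, -2.02, 5.3, 12.62, 19.94]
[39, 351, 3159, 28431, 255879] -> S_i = 39*9^i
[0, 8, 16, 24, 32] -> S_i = 0 + 8*i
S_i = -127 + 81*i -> [-127, -46, 35, 116, 197]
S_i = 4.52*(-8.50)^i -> [4.52, -38.42, 326.57, -2775.84, 23594.68]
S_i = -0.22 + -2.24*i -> [-0.22, -2.46, -4.7, -6.94, -9.18]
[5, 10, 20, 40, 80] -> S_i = 5*2^i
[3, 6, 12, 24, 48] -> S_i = 3*2^i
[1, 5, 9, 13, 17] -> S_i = 1 + 4*i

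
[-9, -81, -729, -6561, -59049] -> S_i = -9*9^i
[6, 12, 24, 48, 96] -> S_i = 6*2^i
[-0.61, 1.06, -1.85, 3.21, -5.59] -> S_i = -0.61*(-1.74)^i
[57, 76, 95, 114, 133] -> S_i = 57 + 19*i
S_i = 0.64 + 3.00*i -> [0.64, 3.64, 6.64, 9.64, 12.64]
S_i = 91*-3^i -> [91, -273, 819, -2457, 7371]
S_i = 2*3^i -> [2, 6, 18, 54, 162]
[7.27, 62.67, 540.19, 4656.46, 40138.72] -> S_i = 7.27*8.62^i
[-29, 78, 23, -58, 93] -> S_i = Random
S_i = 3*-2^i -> [3, -6, 12, -24, 48]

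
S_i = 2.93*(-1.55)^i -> [2.93, -4.54, 7.04, -10.91, 16.91]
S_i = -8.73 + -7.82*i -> [-8.73, -16.55, -24.37, -32.19, -40.01]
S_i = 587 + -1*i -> [587, 586, 585, 584, 583]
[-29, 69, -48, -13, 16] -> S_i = Random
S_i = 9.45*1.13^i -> [9.45, 10.68, 12.07, 13.64, 15.41]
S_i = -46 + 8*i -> [-46, -38, -30, -22, -14]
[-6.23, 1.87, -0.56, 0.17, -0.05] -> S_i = -6.23*(-0.30)^i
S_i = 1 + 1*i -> [1, 2, 3, 4, 5]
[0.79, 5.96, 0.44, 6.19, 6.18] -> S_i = Random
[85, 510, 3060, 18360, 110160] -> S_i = 85*6^i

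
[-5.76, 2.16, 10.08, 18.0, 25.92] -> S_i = -5.76 + 7.92*i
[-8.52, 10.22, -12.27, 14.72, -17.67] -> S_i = -8.52*(-1.20)^i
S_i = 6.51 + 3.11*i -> [6.51, 9.62, 12.73, 15.84, 18.95]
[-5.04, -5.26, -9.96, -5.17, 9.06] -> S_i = Random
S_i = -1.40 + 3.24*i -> [-1.4, 1.84, 5.08, 8.32, 11.56]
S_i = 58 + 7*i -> [58, 65, 72, 79, 86]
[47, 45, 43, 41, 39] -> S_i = 47 + -2*i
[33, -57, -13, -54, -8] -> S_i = Random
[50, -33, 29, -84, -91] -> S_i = Random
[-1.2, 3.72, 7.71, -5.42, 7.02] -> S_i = Random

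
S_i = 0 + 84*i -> [0, 84, 168, 252, 336]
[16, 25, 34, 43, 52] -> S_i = 16 + 9*i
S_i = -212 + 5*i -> [-212, -207, -202, -197, -192]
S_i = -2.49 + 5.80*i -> [-2.49, 3.31, 9.11, 14.91, 20.71]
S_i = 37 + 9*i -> [37, 46, 55, 64, 73]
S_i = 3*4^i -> [3, 12, 48, 192, 768]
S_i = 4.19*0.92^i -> [4.19, 3.85, 3.55, 3.26, 3.0]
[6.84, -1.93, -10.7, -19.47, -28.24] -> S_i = 6.84 + -8.77*i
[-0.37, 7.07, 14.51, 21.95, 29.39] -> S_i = -0.37 + 7.44*i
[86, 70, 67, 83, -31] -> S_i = Random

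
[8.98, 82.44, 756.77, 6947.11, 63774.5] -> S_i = 8.98*9.18^i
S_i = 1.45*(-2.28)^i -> [1.45, -3.31, 7.54, -17.19, 39.18]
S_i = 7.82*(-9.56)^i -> [7.82, -74.76, 714.7, -6832.51, 65318.82]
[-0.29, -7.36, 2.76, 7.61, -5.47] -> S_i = Random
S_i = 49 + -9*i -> [49, 40, 31, 22, 13]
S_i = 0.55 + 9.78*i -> [0.55, 10.33, 20.11, 29.89, 39.67]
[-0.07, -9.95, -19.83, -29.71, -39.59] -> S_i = -0.07 + -9.88*i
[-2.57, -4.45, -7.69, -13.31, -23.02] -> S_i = -2.57*1.73^i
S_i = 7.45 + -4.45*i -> [7.45, 3.0, -1.45, -5.9, -10.35]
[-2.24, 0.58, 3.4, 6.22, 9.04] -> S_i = -2.24 + 2.82*i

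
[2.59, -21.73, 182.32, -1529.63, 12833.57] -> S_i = 2.59*(-8.39)^i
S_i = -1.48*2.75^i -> [-1.48, -4.07, -11.19, -30.78, -84.64]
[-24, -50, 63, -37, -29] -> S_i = Random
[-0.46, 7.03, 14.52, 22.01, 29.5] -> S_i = -0.46 + 7.49*i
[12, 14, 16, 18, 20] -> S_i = 12 + 2*i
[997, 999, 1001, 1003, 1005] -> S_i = 997 + 2*i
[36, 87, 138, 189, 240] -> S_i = 36 + 51*i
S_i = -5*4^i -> [-5, -20, -80, -320, -1280]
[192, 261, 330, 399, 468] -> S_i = 192 + 69*i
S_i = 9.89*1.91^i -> [9.89, 18.89, 36.08, 68.91, 131.62]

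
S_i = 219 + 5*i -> [219, 224, 229, 234, 239]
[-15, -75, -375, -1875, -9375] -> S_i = -15*5^i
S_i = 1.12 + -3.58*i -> [1.12, -2.46, -6.04, -9.62, -13.2]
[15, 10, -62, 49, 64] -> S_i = Random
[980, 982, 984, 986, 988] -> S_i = 980 + 2*i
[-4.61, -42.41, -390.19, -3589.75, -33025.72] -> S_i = -4.61*9.20^i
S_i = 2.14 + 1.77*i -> [2.14, 3.91, 5.68, 7.45, 9.22]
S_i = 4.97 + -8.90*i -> [4.97, -3.93, -12.83, -21.73, -30.63]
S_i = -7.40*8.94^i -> [-7.4, -66.16, -591.43, -5287.43, -47269.59]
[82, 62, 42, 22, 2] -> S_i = 82 + -20*i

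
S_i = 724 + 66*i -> [724, 790, 856, 922, 988]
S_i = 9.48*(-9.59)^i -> [9.48, -90.91, 871.86, -8361.11, 80183.09]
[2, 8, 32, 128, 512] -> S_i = 2*4^i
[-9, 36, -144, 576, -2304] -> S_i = -9*-4^i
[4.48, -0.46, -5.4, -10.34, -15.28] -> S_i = 4.48 + -4.94*i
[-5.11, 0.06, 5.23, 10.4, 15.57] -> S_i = -5.11 + 5.17*i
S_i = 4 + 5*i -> [4, 9, 14, 19, 24]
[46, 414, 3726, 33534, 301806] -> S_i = 46*9^i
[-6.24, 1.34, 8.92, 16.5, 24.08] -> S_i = -6.24 + 7.58*i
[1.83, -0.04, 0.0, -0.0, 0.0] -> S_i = 1.83*(-0.02)^i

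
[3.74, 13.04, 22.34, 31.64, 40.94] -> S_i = 3.74 + 9.30*i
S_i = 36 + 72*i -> [36, 108, 180, 252, 324]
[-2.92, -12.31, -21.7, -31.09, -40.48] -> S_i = -2.92 + -9.39*i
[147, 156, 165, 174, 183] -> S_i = 147 + 9*i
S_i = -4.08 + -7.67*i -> [-4.08, -11.75, -19.42, -27.09, -34.76]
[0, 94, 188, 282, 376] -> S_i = 0 + 94*i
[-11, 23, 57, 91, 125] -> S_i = -11 + 34*i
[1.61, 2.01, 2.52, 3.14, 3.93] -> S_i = 1.61*1.25^i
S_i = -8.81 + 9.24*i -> [-8.81, 0.43, 9.67, 18.91, 28.15]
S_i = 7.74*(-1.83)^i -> [7.74, -14.16, 25.92, -47.43, 86.81]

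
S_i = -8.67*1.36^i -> [-8.67, -11.79, -16.04, -21.81, -29.66]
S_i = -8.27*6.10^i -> [-8.27, -50.45, -307.73, -1877.13, -11450.51]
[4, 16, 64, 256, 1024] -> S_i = 4*4^i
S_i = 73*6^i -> [73, 438, 2628, 15768, 94608]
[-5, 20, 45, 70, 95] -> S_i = -5 + 25*i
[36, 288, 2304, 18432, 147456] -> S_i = 36*8^i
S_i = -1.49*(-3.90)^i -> [-1.49, 5.81, -22.66, 88.39, -344.7]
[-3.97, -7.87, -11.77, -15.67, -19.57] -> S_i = -3.97 + -3.90*i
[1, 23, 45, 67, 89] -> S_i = 1 + 22*i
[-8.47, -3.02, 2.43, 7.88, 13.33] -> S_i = -8.47 + 5.45*i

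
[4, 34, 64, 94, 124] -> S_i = 4 + 30*i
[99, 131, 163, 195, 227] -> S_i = 99 + 32*i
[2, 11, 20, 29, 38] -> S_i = 2 + 9*i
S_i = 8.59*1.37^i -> [8.59, 11.77, 16.12, 22.09, 30.26]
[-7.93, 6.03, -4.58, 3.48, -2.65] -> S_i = -7.93*(-0.76)^i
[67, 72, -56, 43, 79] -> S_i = Random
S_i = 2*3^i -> [2, 6, 18, 54, 162]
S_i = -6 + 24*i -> [-6, 18, 42, 66, 90]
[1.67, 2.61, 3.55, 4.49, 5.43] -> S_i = 1.67 + 0.94*i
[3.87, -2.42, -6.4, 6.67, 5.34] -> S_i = Random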